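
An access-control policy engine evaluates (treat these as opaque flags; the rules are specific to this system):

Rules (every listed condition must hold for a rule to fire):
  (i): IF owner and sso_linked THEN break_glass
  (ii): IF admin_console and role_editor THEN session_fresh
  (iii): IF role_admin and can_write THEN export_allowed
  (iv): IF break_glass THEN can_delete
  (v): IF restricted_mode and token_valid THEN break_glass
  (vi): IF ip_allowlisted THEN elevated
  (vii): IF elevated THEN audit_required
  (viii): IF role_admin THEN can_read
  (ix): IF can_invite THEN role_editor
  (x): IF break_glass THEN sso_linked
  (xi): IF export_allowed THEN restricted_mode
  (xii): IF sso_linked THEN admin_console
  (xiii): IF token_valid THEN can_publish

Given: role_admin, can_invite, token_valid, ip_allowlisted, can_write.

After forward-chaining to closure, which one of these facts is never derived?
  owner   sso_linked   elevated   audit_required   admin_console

owner

Round 1: (iii) [IF role_admin and can_write THEN export_allowed]; (vi) [IF ip_allowlisted THEN elevated]; (viii) [IF role_admin THEN can_read]; (ix) [IF can_invite THEN role_editor]; (xiii) [IF token_valid THEN can_publish]. New: export_allowed, elevated, can_read, role_editor, can_publish.
Round 2: (vii) [IF elevated THEN audit_required]; (xi) [IF export_allowed THEN restricted_mode]. New: audit_required, restricted_mode.
Round 3: (v) [IF restricted_mode and token_valid THEN break_glass]. New: break_glass.
Round 4: (iv) [IF break_glass THEN can_delete]; (x) [IF break_glass THEN sso_linked]. New: can_delete, sso_linked.
Round 5: (xii) [IF sso_linked THEN admin_console]. New: admin_console.
Round 6: (ii) [IF admin_console and role_editor THEN session_fresh]. New: session_fresh.
Derived: audit_required (round 2), elevated (round 1), admin_console (round 5), sso_linked (round 4). owner never appears in any round.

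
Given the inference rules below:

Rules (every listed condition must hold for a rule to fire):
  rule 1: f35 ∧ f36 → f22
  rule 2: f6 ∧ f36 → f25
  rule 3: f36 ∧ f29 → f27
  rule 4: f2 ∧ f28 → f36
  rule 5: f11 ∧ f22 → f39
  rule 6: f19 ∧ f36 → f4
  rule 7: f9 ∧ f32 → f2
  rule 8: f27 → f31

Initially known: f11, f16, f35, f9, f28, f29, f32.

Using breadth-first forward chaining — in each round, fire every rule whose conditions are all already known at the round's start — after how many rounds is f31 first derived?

4

[1] rule 7 [f9 ∧ f32 → f2]. ⇒ new: f2.
[2] rule 4 [f2 ∧ f28 → f36]. ⇒ new: f36.
[3] rule 1 [f35 ∧ f36 → f22]; rule 3 [f36 ∧ f29 → f27]. ⇒ new: f22, f27.
[4] rule 5 [f11 ∧ f22 → f39]; rule 8 [f27 → f31]. ⇒ new: f39, f31.
f31 first appears in round 4.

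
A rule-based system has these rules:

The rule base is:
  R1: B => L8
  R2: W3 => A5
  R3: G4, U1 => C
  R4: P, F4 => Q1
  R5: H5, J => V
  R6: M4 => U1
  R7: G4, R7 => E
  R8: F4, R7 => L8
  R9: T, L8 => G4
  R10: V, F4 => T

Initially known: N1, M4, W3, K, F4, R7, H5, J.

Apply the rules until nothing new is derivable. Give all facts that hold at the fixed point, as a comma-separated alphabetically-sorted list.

A5, C, E, F4, G4, H5, J, K, L8, M4, N1, R7, T, U1, V, W3

[1] R2 [W3 => A5]; R5 [H5, J => V]; R6 [M4 => U1]; R8 [F4, R7 => L8]. ⇒ new: A5, V, U1, L8.
[2] R10 [V, F4 => T]. ⇒ new: T.
[3] R9 [T, L8 => G4]. ⇒ new: G4.
[4] R3 [G4, U1 => C]; R7 [G4, R7 => E]. ⇒ new: C, E.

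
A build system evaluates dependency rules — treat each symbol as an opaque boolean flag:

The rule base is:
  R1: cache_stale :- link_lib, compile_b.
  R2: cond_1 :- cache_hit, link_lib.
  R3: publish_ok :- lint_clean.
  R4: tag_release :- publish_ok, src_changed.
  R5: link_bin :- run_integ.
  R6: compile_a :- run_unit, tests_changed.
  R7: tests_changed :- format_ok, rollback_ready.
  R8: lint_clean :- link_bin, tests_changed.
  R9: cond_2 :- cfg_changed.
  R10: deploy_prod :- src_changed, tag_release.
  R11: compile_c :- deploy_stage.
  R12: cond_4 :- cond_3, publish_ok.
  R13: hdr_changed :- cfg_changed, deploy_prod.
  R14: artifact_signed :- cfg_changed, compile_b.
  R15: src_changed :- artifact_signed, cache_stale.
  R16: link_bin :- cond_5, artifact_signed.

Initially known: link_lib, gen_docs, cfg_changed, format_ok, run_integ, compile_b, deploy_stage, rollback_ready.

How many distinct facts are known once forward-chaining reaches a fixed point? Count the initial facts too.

Round 1 fires R1, R5, R7, R9, R11, R14, giving cache_stale, link_bin, tests_changed, cond_2, compile_c, artifact_signed.
Round 2 fires R8, R15, giving lint_clean, src_changed.
Round 3 fires R3, giving publish_ok.
Round 4 fires R4, giving tag_release.
Round 5 fires R10, giving deploy_prod.
Round 6 fires R13, giving hdr_changed.
Closure: {artifact_signed, cache_stale, cfg_changed, compile_b, compile_c, cond_2, deploy_prod, deploy_stage, format_ok, gen_docs, hdr_changed, link_bin, link_lib, lint_clean, publish_ok, rollback_ready, run_integ, src_changed, tag_release, tests_changed} — 20 facts.

20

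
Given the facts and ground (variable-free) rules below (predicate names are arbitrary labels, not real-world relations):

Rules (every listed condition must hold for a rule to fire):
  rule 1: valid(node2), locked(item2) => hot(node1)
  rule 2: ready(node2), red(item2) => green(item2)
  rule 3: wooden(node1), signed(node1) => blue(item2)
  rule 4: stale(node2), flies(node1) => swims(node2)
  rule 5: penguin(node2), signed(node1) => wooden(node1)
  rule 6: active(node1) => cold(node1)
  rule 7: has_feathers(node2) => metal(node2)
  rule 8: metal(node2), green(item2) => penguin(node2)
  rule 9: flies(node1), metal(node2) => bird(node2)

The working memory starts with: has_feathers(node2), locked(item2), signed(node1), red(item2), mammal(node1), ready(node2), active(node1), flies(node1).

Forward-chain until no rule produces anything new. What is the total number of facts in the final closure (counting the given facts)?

Round 1: rule 2 [ready(node2), red(item2) => green(item2)]; rule 6 [active(node1) => cold(node1)]; rule 7 [has_feathers(node2) => metal(node2)]. New: green(item2), cold(node1), metal(node2).
Round 2: rule 8 [metal(node2), green(item2) => penguin(node2)]; rule 9 [flies(node1), metal(node2) => bird(node2)]. New: penguin(node2), bird(node2).
Round 3: rule 5 [penguin(node2), signed(node1) => wooden(node1)]. New: wooden(node1).
Round 4: rule 3 [wooden(node1), signed(node1) => blue(item2)]. New: blue(item2).
Closure: {active(node1), bird(node2), blue(item2), cold(node1), flies(node1), green(item2), has_feathers(node2), locked(item2), mammal(node1), metal(node2), penguin(node2), ready(node2), red(item2), signed(node1), wooden(node1)} — 15 facts.

15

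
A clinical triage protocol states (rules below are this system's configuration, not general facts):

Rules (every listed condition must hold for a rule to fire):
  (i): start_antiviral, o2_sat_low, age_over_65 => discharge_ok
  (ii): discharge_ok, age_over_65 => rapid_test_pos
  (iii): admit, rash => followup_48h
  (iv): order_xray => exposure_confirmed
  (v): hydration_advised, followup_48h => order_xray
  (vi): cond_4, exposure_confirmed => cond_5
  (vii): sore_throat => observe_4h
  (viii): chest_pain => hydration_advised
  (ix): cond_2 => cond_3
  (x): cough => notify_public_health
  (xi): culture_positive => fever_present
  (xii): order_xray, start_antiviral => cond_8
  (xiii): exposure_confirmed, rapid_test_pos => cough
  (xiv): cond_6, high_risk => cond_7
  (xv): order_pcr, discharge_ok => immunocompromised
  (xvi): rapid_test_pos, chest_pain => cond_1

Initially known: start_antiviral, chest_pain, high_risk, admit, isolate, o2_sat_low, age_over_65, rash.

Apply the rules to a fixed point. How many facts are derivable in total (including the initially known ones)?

18

Round 1: (i) [start_antiviral, o2_sat_low, age_over_65 => discharge_ok]; (iii) [admit, rash => followup_48h]; (viii) [chest_pain => hydration_advised]. New: discharge_ok, followup_48h, hydration_advised.
Round 2: (ii) [discharge_ok, age_over_65 => rapid_test_pos]; (v) [hydration_advised, followup_48h => order_xray]. New: rapid_test_pos, order_xray.
Round 3: (iv) [order_xray => exposure_confirmed]; (xii) [order_xray, start_antiviral => cond_8]; (xvi) [rapid_test_pos, chest_pain => cond_1]. New: exposure_confirmed, cond_8, cond_1.
Round 4: (xiii) [exposure_confirmed, rapid_test_pos => cough]. New: cough.
Round 5: (x) [cough => notify_public_health]. New: notify_public_health.
Closure: {admit, age_over_65, chest_pain, cond_1, cond_8, cough, discharge_ok, exposure_confirmed, followup_48h, high_risk, hydration_advised, isolate, notify_public_health, o2_sat_low, order_xray, rapid_test_pos, rash, start_antiviral} — 18 facts.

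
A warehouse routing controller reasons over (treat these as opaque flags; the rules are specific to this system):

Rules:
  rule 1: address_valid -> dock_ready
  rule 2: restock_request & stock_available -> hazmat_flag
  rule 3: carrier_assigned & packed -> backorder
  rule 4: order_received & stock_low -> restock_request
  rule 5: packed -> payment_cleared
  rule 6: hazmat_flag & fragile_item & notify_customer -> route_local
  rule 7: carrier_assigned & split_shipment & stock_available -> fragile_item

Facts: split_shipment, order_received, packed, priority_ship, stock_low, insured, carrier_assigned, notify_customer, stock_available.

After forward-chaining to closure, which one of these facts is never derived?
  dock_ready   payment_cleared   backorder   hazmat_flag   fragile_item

Round 1 fires rule 3, rule 4, rule 5, rule 7, giving backorder, restock_request, payment_cleared, fragile_item.
Round 2 fires rule 2, giving hazmat_flag.
Round 3 fires rule 6, giving route_local.
Derived: fragile_item (round 1), hazmat_flag (round 2), backorder (round 1), payment_cleared (round 1). dock_ready never appears in any round.

dock_ready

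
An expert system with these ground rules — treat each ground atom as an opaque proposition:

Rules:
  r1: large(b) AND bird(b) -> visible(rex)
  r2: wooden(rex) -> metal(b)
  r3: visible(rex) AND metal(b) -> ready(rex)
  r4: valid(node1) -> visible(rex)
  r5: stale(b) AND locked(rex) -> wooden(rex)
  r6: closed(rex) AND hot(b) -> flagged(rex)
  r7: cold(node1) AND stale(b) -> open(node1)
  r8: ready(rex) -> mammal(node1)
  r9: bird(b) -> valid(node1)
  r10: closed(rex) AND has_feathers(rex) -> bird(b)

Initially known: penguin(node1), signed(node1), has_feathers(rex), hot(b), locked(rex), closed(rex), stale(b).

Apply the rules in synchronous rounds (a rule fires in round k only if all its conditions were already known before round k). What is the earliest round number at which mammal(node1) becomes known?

Round 1: r5 [stale(b) AND locked(rex) -> wooden(rex)]; r6 [closed(rex) AND hot(b) -> flagged(rex)]; r10 [closed(rex) AND has_feathers(rex) -> bird(b)]. New: wooden(rex), flagged(rex), bird(b).
Round 2: r2 [wooden(rex) -> metal(b)]; r9 [bird(b) -> valid(node1)]. New: metal(b), valid(node1).
Round 3: r4 [valid(node1) -> visible(rex)]. New: visible(rex).
Round 4: r3 [visible(rex) AND metal(b) -> ready(rex)]. New: ready(rex).
Round 5: r8 [ready(rex) -> mammal(node1)]. New: mammal(node1).
mammal(node1) first appears in round 5.

5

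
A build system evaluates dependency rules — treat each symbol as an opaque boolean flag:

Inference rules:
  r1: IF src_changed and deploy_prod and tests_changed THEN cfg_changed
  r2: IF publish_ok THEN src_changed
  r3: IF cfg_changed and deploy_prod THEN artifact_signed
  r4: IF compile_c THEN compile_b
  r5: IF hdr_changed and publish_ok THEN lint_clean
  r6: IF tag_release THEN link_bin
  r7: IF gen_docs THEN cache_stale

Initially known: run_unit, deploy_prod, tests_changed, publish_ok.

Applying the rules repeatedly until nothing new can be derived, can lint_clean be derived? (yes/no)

Round 1: r2 [IF publish_ok THEN src_changed]. Adds src_changed.
Round 2: r1 [IF src_changed and deploy_prod and tests_changed THEN cfg_changed]. Adds cfg_changed.
Round 3: r3 [IF cfg_changed and deploy_prod THEN artifact_signed]. Adds artifact_signed.
Fixed point reached. lint_clean is concluded only by r5; r5 needs hdr_changed (never derived).

no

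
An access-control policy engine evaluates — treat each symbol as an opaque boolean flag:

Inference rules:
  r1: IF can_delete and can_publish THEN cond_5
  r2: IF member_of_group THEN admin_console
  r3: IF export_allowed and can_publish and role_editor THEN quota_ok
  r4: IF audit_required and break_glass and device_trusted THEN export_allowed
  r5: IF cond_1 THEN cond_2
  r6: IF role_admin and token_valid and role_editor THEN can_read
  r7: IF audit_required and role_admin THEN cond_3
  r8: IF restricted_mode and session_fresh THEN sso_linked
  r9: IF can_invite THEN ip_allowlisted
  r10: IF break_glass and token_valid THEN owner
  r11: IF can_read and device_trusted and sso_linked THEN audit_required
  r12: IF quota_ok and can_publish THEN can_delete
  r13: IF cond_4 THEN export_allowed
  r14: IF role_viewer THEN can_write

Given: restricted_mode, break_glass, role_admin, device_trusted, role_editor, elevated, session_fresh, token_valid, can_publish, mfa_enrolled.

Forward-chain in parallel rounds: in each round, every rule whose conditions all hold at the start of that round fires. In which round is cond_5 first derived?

6

[1] r6 [IF role_admin and token_valid and role_editor THEN can_read]; r8 [IF restricted_mode and session_fresh THEN sso_linked]; r10 [IF break_glass and token_valid THEN owner]. ⇒ new: can_read, sso_linked, owner.
[2] r11 [IF can_read and device_trusted and sso_linked THEN audit_required]. ⇒ new: audit_required.
[3] r4 [IF audit_required and break_glass and device_trusted THEN export_allowed]; r7 [IF audit_required and role_admin THEN cond_3]. ⇒ new: export_allowed, cond_3.
[4] r3 [IF export_allowed and can_publish and role_editor THEN quota_ok]. ⇒ new: quota_ok.
[5] r12 [IF quota_ok and can_publish THEN can_delete]. ⇒ new: can_delete.
[6] r1 [IF can_delete and can_publish THEN cond_5]. ⇒ new: cond_5.
cond_5 first appears in round 6.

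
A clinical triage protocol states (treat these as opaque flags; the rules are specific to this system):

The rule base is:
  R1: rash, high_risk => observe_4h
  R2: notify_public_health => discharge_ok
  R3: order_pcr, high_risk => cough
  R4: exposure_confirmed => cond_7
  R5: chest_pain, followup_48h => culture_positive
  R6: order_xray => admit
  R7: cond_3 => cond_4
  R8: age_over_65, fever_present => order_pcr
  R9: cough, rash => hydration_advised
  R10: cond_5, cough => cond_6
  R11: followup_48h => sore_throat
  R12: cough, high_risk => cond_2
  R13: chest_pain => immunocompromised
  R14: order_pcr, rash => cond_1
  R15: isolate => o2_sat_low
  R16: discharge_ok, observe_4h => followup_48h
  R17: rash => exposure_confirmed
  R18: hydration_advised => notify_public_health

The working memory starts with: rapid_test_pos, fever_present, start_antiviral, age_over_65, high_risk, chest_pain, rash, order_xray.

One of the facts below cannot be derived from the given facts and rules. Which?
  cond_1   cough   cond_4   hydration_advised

Round 1 — R1, R6, R8, R13, R17, derive observe_4h, admit, order_pcr, immunocompromised, exposure_confirmed.
Round 2 — R3, R4, R14, derive cough, cond_7, cond_1.
Round 3 — R9, R12, derive hydration_advised, cond_2.
Round 4 — R18, derive notify_public_health.
Round 5 — R2, derive discharge_ok.
Round 6 — R16, derive followup_48h.
Round 7 — R5, R11, derive culture_positive, sore_throat.
Derived: cough (round 2), cond_1 (round 2), hydration_advised (round 3). cond_4 never appears in any round.

cond_4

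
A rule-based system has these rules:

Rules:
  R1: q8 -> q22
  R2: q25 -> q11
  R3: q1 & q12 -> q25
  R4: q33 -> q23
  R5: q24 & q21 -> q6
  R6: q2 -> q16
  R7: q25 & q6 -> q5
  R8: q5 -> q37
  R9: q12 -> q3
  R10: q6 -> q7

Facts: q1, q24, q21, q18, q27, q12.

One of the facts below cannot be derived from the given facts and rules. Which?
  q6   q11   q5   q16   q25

q16

Round 1 — R3, R5, R9, derive q25, q6, q3.
Round 2 — R2, R7, R10, derive q11, q5, q7.
Round 3 — R8, derive q37.
Derived: q6 (round 1), q25 (round 1), q11 (round 2), q5 (round 2). q16 never appears in any round.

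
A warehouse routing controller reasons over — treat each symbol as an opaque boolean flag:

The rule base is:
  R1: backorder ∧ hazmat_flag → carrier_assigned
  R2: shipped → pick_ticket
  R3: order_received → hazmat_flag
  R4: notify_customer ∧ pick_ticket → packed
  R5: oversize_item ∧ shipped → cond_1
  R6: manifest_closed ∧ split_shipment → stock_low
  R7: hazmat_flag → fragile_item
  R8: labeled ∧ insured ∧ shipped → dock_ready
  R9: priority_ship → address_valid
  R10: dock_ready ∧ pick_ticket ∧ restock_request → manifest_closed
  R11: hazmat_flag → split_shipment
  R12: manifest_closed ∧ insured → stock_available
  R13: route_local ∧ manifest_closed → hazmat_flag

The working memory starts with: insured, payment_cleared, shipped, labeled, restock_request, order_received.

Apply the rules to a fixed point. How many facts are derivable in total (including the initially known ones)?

14

Round 1 fires R2, R3, R8, giving pick_ticket, hazmat_flag, dock_ready.
Round 2 fires R7, R10, R11, giving fragile_item, manifest_closed, split_shipment.
Round 3 fires R6, R12, giving stock_low, stock_available.
Closure: {dock_ready, fragile_item, hazmat_flag, insured, labeled, manifest_closed, order_received, payment_cleared, pick_ticket, restock_request, shipped, split_shipment, stock_available, stock_low} — 14 facts.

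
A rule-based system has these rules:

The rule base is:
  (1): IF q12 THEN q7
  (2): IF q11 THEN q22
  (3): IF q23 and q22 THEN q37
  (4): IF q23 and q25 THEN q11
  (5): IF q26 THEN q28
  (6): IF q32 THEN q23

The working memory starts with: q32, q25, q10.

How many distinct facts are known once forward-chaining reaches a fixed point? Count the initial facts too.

7

Round 1: (6) [IF q32 THEN q23]. Adds q23.
Round 2: (4) [IF q23 and q25 THEN q11]. Adds q11.
Round 3: (2) [IF q11 THEN q22]. Adds q22.
Round 4: (3) [IF q23 and q22 THEN q37]. Adds q37.
Closure: {q10, q11, q22, q23, q25, q32, q37} — 7 facts.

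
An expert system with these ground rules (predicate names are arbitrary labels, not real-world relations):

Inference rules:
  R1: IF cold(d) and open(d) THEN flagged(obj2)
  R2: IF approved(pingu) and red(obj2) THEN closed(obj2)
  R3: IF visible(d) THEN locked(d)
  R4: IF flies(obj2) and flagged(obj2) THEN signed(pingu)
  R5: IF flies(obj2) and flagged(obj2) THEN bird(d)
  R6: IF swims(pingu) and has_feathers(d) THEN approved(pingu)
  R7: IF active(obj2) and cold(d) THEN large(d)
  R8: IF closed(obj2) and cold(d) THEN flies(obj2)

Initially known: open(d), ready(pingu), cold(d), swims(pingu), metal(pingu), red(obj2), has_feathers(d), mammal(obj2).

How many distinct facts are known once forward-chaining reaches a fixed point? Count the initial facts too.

Round 1 fires R1, R6, giving flagged(obj2), approved(pingu).
Round 2 fires R2, giving closed(obj2).
Round 3 fires R8, giving flies(obj2).
Round 4 fires R4, R5, giving signed(pingu), bird(d).
Closure: {approved(pingu), bird(d), closed(obj2), cold(d), flagged(obj2), flies(obj2), has_feathers(d), mammal(obj2), metal(pingu), open(d), ready(pingu), red(obj2), signed(pingu), swims(pingu)} — 14 facts.

14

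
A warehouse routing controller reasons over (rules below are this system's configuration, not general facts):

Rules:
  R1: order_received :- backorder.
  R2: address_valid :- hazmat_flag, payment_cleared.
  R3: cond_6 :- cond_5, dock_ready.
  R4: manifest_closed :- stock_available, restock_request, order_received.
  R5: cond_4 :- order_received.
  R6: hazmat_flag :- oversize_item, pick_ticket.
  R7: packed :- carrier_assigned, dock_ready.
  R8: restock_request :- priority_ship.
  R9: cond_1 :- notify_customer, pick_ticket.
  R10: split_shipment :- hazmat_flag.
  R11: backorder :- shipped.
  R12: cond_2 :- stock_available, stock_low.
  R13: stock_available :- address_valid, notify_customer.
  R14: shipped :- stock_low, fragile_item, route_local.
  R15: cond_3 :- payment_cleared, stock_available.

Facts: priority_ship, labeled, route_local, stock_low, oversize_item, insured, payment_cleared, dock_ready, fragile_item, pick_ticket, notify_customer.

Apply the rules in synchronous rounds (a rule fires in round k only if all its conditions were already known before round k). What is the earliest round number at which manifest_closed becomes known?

Round 1: R6 [hazmat_flag :- oversize_item, pick_ticket.]; R8 [restock_request :- priority_ship.]; R9 [cond_1 :- notify_customer, pick_ticket.]; R14 [shipped :- stock_low, fragile_item, route_local.]. Adds hazmat_flag, restock_request, cond_1, shipped.
Round 2: R2 [address_valid :- hazmat_flag, payment_cleared.]; R10 [split_shipment :- hazmat_flag.]; R11 [backorder :- shipped.]. Adds address_valid, split_shipment, backorder.
Round 3: R1 [order_received :- backorder.]; R13 [stock_available :- address_valid, notify_customer.]. Adds order_received, stock_available.
Round 4: R4 [manifest_closed :- stock_available, restock_request, order_received.]; R5 [cond_4 :- order_received.]; R12 [cond_2 :- stock_available, stock_low.]; R15 [cond_3 :- payment_cleared, stock_available.]. Adds manifest_closed, cond_4, cond_2, cond_3.
manifest_closed first appears in round 4.

4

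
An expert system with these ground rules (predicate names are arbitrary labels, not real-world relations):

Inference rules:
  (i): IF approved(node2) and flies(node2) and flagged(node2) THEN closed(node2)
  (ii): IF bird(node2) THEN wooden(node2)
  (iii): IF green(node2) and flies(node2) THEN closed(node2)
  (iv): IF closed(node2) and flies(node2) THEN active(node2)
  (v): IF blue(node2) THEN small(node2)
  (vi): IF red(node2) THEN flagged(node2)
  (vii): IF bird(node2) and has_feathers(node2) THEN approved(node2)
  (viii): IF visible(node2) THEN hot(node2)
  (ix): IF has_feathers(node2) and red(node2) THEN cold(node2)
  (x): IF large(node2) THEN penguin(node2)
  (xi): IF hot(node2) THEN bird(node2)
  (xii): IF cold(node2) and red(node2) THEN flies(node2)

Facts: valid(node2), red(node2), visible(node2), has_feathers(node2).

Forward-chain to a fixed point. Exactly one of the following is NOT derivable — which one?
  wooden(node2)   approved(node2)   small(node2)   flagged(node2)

[1] (vi) [IF red(node2) THEN flagged(node2)]; (viii) [IF visible(node2) THEN hot(node2)]; (ix) [IF has_feathers(node2) and red(node2) THEN cold(node2)]. ⇒ new: flagged(node2), hot(node2), cold(node2).
[2] (xi) [IF hot(node2) THEN bird(node2)]; (xii) [IF cold(node2) and red(node2) THEN flies(node2)]. ⇒ new: bird(node2), flies(node2).
[3] (ii) [IF bird(node2) THEN wooden(node2)]; (vii) [IF bird(node2) and has_feathers(node2) THEN approved(node2)]. ⇒ new: wooden(node2), approved(node2).
[4] (i) [IF approved(node2) and flies(node2) and flagged(node2) THEN closed(node2)]. ⇒ new: closed(node2).
[5] (iv) [IF closed(node2) and flies(node2) THEN active(node2)]. ⇒ new: active(node2).
Derived: flagged(node2) (round 1), wooden(node2) (round 3), approved(node2) (round 3). small(node2) never appears in any round.

small(node2)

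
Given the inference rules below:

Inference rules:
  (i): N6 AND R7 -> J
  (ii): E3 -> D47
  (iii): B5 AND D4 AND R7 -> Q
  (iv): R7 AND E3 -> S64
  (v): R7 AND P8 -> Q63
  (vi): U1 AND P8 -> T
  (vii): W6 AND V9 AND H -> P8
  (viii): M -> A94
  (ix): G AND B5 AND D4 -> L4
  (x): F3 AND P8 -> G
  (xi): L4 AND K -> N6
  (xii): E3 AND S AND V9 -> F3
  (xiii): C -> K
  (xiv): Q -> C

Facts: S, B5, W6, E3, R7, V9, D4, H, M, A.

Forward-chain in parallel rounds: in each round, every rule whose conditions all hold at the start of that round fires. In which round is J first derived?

Round 1: (ii) [E3 -> D47]; (iii) [B5 AND D4 AND R7 -> Q]; (iv) [R7 AND E3 -> S64]; (vii) [W6 AND V9 AND H -> P8]; (viii) [M -> A94]; (xii) [E3 AND S AND V9 -> F3]. Adds D47, Q, S64, P8, A94, F3.
Round 2: (v) [R7 AND P8 -> Q63]; (x) [F3 AND P8 -> G]; (xiv) [Q -> C]. Adds Q63, G, C.
Round 3: (ix) [G AND B5 AND D4 -> L4]; (xiii) [C -> K]. Adds L4, K.
Round 4: (xi) [L4 AND K -> N6]. Adds N6.
Round 5: (i) [N6 AND R7 -> J]. Adds J.
J first appears in round 5.

5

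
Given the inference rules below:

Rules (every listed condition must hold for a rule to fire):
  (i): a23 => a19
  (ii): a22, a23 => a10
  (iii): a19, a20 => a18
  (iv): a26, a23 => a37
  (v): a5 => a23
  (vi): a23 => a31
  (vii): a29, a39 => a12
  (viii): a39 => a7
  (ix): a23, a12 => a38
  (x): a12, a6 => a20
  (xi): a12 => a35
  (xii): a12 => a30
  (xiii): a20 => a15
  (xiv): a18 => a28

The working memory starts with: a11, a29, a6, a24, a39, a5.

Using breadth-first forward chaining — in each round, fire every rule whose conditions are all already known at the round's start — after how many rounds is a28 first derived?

4

Round 1: (v) [a5 => a23]; (vii) [a29, a39 => a12]; (viii) [a39 => a7]. New: a23, a12, a7.
Round 2: (i) [a23 => a19]; (vi) [a23 => a31]; (ix) [a23, a12 => a38]; (x) [a12, a6 => a20]; (xi) [a12 => a35]; (xii) [a12 => a30]. New: a19, a31, a38, a20, a35, a30.
Round 3: (iii) [a19, a20 => a18]; (xiii) [a20 => a15]. New: a18, a15.
Round 4: (xiv) [a18 => a28]. New: a28.
a28 first appears in round 4.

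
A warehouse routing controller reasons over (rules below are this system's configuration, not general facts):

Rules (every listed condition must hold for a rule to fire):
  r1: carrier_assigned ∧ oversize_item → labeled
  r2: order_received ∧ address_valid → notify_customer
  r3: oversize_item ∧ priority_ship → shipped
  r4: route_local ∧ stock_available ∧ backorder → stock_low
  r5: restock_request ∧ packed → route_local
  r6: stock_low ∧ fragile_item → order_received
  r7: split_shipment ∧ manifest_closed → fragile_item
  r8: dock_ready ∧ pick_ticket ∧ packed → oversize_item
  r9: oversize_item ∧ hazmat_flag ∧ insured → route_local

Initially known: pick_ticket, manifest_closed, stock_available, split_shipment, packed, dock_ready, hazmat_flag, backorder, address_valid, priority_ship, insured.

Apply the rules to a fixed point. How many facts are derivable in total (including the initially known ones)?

[1] r7 [split_shipment ∧ manifest_closed → fragile_item]; r8 [dock_ready ∧ pick_ticket ∧ packed → oversize_item]. ⇒ new: fragile_item, oversize_item.
[2] r3 [oversize_item ∧ priority_ship → shipped]; r9 [oversize_item ∧ hazmat_flag ∧ insured → route_local]. ⇒ new: shipped, route_local.
[3] r4 [route_local ∧ stock_available ∧ backorder → stock_low]. ⇒ new: stock_low.
[4] r6 [stock_low ∧ fragile_item → order_received]. ⇒ new: order_received.
[5] r2 [order_received ∧ address_valid → notify_customer]. ⇒ new: notify_customer.
Closure: {address_valid, backorder, dock_ready, fragile_item, hazmat_flag, insured, manifest_closed, notify_customer, order_received, oversize_item, packed, pick_ticket, priority_ship, route_local, shipped, split_shipment, stock_available, stock_low} — 18 facts.

18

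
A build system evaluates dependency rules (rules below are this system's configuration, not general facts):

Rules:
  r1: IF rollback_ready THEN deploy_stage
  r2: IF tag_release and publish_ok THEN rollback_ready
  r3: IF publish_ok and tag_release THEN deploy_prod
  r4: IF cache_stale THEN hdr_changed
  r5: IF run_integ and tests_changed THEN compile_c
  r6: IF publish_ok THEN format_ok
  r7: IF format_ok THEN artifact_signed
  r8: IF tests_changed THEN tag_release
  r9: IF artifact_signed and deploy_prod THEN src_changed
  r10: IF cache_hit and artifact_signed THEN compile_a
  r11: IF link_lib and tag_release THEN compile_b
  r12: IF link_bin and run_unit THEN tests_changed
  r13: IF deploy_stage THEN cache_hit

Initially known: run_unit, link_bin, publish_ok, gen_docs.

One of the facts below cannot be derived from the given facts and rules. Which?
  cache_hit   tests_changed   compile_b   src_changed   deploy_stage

compile_b

[1] r6 [IF publish_ok THEN format_ok]; r12 [IF link_bin and run_unit THEN tests_changed]. ⇒ new: format_ok, tests_changed.
[2] r7 [IF format_ok THEN artifact_signed]; r8 [IF tests_changed THEN tag_release]. ⇒ new: artifact_signed, tag_release.
[3] r2 [IF tag_release and publish_ok THEN rollback_ready]; r3 [IF publish_ok and tag_release THEN deploy_prod]. ⇒ new: rollback_ready, deploy_prod.
[4] r1 [IF rollback_ready THEN deploy_stage]; r9 [IF artifact_signed and deploy_prod THEN src_changed]. ⇒ new: deploy_stage, src_changed.
[5] r13 [IF deploy_stage THEN cache_hit]. ⇒ new: cache_hit.
[6] r10 [IF cache_hit and artifact_signed THEN compile_a]. ⇒ new: compile_a.
Derived: deploy_stage (round 4), tests_changed (round 1), src_changed (round 4), cache_hit (round 5). compile_b never appears in any round.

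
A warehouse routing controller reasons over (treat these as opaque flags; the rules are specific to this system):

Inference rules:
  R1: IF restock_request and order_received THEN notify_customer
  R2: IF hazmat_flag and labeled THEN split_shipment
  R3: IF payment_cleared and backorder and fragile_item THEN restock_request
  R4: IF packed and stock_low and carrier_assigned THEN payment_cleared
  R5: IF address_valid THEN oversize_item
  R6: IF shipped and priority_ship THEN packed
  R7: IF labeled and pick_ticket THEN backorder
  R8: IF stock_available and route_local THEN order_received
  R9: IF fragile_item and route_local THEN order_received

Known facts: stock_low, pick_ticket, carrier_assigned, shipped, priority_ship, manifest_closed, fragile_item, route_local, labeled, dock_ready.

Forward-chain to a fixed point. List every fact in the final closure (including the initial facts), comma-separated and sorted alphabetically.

backorder, carrier_assigned, dock_ready, fragile_item, labeled, manifest_closed, notify_customer, order_received, packed, payment_cleared, pick_ticket, priority_ship, restock_request, route_local, shipped, stock_low

Round 1 — R6, R7, R9, derive packed, backorder, order_received.
Round 2 — R4, derive payment_cleared.
Round 3 — R3, derive restock_request.
Round 4 — R1, derive notify_customer.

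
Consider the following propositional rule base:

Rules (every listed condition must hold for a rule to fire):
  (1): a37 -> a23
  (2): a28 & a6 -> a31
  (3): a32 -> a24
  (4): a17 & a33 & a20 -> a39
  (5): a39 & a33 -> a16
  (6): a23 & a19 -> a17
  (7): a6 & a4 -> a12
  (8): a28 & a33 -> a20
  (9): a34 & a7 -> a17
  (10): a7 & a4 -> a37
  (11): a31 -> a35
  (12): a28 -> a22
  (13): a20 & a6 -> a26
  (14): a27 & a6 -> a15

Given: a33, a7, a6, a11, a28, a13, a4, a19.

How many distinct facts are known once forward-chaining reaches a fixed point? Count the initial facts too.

19

Round 1: (2) [a28 & a6 -> a31]; (7) [a6 & a4 -> a12]; (8) [a28 & a33 -> a20]; (10) [a7 & a4 -> a37]; (12) [a28 -> a22]. New: a31, a12, a20, a37, a22.
Round 2: (1) [a37 -> a23]; (11) [a31 -> a35]; (13) [a20 & a6 -> a26]. New: a23, a35, a26.
Round 3: (6) [a23 & a19 -> a17]. New: a17.
Round 4: (4) [a17 & a33 & a20 -> a39]. New: a39.
Round 5: (5) [a39 & a33 -> a16]. New: a16.
Closure: {a11, a12, a13, a16, a17, a19, a20, a22, a23, a26, a28, a31, a33, a35, a37, a39, a4, a6, a7} — 19 facts.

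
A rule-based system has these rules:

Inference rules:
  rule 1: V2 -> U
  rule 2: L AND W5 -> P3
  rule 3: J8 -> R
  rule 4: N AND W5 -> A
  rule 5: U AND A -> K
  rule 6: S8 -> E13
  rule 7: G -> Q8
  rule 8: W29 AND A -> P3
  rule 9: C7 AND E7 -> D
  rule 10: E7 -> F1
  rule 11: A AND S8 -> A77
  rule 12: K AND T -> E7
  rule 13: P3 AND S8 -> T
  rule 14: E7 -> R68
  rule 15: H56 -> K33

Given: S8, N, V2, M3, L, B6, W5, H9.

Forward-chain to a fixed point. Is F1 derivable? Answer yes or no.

Round 1 fires rule 1, rule 2, rule 4, rule 6, giving U, P3, A, E13.
Round 2 fires rule 5, rule 11, rule 13, giving K, A77, T.
Round 3 fires rule 12, giving E7.
Round 4 fires rule 10, rule 14, giving F1, R68.
F1 appears in round 4, so it is derivable.

yes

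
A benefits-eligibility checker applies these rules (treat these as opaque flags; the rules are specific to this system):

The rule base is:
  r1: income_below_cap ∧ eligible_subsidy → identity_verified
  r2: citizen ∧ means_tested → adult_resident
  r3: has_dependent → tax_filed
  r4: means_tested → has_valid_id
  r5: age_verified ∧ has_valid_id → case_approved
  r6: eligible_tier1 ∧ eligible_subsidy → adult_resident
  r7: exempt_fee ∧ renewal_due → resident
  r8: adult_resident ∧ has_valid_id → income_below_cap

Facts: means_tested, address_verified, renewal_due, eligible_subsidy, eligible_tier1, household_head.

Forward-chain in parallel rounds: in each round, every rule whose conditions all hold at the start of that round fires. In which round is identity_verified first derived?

3

Round 1 — r4, r6, derive has_valid_id, adult_resident.
Round 2 — r8, derive income_below_cap.
Round 3 — r1, derive identity_verified.
identity_verified first appears in round 3.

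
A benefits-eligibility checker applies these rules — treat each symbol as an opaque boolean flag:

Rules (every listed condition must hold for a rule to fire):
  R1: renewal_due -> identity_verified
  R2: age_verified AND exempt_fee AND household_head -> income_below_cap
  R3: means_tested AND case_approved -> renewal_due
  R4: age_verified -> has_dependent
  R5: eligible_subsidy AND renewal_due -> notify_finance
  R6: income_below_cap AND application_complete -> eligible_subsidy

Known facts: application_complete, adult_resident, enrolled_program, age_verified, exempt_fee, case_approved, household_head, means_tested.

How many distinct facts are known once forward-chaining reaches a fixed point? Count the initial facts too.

[1] R2 [age_verified AND exempt_fee AND household_head -> income_below_cap]; R3 [means_tested AND case_approved -> renewal_due]; R4 [age_verified -> has_dependent]. ⇒ new: income_below_cap, renewal_due, has_dependent.
[2] R1 [renewal_due -> identity_verified]; R6 [income_below_cap AND application_complete -> eligible_subsidy]. ⇒ new: identity_verified, eligible_subsidy.
[3] R5 [eligible_subsidy AND renewal_due -> notify_finance]. ⇒ new: notify_finance.
Closure: {adult_resident, age_verified, application_complete, case_approved, eligible_subsidy, enrolled_program, exempt_fee, has_dependent, household_head, identity_verified, income_below_cap, means_tested, notify_finance, renewal_due} — 14 facts.

14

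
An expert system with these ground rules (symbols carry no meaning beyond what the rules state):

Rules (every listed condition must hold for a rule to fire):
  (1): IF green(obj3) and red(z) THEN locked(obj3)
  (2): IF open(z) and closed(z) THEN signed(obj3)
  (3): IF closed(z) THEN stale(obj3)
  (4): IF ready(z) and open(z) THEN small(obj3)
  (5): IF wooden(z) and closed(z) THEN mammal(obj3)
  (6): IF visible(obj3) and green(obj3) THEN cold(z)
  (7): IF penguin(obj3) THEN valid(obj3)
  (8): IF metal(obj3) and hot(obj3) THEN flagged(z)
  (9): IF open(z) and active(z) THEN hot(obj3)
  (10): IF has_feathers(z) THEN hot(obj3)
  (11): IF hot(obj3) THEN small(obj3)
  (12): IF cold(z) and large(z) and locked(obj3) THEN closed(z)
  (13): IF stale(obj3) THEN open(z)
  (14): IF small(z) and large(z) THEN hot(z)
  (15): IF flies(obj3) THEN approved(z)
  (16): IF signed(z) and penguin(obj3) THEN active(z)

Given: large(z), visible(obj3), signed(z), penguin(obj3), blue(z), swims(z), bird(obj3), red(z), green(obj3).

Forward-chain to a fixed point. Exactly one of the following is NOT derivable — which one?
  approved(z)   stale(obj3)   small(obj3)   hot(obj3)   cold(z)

Round 1: (1) [IF green(obj3) and red(z) THEN locked(obj3)]; (6) [IF visible(obj3) and green(obj3) THEN cold(z)]; (7) [IF penguin(obj3) THEN valid(obj3)]; (16) [IF signed(z) and penguin(obj3) THEN active(z)]. New: locked(obj3), cold(z), valid(obj3), active(z).
Round 2: (12) [IF cold(z) and large(z) and locked(obj3) THEN closed(z)]. New: closed(z).
Round 3: (3) [IF closed(z) THEN stale(obj3)]. New: stale(obj3).
Round 4: (13) [IF stale(obj3) THEN open(z)]. New: open(z).
Round 5: (2) [IF open(z) and closed(z) THEN signed(obj3)]; (9) [IF open(z) and active(z) THEN hot(obj3)]. New: signed(obj3), hot(obj3).
Round 6: (11) [IF hot(obj3) THEN small(obj3)]. New: small(obj3).
Derived: hot(obj3) (round 5), small(obj3) (round 6), stale(obj3) (round 3), cold(z) (round 1). approved(z) never appears in any round.

approved(z)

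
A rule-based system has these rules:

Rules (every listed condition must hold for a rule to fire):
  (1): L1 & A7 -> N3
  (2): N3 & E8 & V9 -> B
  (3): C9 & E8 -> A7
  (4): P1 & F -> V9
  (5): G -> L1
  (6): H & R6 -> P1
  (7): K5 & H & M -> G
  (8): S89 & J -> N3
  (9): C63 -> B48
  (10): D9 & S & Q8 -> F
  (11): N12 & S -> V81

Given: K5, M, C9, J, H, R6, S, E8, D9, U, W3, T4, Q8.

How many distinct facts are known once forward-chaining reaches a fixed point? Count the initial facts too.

Round 1 fires (3), (6), (7), (10), giving A7, P1, G, F.
Round 2 fires (4), (5), giving V9, L1.
Round 3 fires (1), giving N3.
Round 4 fires (2), giving B.
Closure: {A7, B, C9, D9, E8, F, G, H, J, K5, L1, M, N3, P1, Q8, R6, S, T4, U, V9, W3} — 21 facts.

21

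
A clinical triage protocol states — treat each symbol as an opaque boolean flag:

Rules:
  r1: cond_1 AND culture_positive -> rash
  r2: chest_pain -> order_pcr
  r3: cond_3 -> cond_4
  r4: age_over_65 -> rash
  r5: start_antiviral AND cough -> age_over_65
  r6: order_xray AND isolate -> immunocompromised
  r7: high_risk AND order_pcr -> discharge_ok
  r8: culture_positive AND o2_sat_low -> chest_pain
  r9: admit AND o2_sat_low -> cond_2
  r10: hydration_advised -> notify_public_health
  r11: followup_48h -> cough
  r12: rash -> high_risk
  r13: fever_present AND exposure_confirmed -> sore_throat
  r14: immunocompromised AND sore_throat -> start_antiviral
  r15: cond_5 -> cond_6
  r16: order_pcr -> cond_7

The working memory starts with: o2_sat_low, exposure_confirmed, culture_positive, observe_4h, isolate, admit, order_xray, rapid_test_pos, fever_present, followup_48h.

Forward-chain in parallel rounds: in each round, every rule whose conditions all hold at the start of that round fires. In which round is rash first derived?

[1] r6 [order_xray AND isolate -> immunocompromised]; r8 [culture_positive AND o2_sat_low -> chest_pain]; r9 [admit AND o2_sat_low -> cond_2]; r11 [followup_48h -> cough]; r13 [fever_present AND exposure_confirmed -> sore_throat]. ⇒ new: immunocompromised, chest_pain, cond_2, cough, sore_throat.
[2] r2 [chest_pain -> order_pcr]; r14 [immunocompromised AND sore_throat -> start_antiviral]. ⇒ new: order_pcr, start_antiviral.
[3] r5 [start_antiviral AND cough -> age_over_65]; r16 [order_pcr -> cond_7]. ⇒ new: age_over_65, cond_7.
[4] r4 [age_over_65 -> rash]. ⇒ new: rash.
rash first appears in round 4.

4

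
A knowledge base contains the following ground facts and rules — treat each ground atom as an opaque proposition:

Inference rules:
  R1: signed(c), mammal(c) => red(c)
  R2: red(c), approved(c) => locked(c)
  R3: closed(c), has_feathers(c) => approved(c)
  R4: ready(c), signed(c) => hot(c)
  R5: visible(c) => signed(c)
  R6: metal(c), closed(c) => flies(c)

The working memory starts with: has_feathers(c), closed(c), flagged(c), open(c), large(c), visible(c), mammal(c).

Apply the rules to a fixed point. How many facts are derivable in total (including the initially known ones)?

11

Round 1 — R3, R5, derive approved(c), signed(c).
Round 2 — R1, derive red(c).
Round 3 — R2, derive locked(c).
Closure: {approved(c), closed(c), flagged(c), has_feathers(c), large(c), locked(c), mammal(c), open(c), red(c), signed(c), visible(c)} — 11 facts.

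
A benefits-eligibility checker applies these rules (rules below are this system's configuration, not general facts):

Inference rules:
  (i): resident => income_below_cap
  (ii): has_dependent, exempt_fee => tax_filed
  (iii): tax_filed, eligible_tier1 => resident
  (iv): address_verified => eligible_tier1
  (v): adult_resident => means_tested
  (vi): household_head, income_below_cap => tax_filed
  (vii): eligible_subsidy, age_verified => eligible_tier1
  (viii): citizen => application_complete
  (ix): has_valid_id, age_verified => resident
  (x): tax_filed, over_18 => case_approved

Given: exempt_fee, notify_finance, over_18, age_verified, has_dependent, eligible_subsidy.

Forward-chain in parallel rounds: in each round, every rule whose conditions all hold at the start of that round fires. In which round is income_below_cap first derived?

Round 1 — (ii), (vii), derive tax_filed, eligible_tier1.
Round 2 — (iii), (x), derive resident, case_approved.
Round 3 — (i), derive income_below_cap.
income_below_cap first appears in round 3.

3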